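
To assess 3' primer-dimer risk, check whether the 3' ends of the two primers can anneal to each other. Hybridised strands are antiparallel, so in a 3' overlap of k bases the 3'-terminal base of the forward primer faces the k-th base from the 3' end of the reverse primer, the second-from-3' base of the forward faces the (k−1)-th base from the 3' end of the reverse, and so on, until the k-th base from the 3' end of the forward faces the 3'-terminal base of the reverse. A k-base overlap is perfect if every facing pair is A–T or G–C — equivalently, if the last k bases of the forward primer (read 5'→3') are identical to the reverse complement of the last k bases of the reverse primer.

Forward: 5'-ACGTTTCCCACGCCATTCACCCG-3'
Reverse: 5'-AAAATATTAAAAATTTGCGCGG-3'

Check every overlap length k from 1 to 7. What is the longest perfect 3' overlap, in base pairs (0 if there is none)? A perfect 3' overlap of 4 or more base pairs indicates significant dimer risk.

Longest perfect overlap: 3 complementary base pairs; below the dimer-risk threshold (threshold 4).

Last 7 bases (5'→3') — forward …TCACCCG, reverse …TGCGCGG.
Reverse complement of the reverse primer's last 7 bases: CCGCGCA; its first k bases are the reverse complement of the reverse primer's last k bases, so a perfect k-base overlap needs the forward primer's last k bases to equal them.
Comparing (forward last k vs required): k=1: G vs C ✗; k=2: CG vs CC ✗; k=3: CCG vs CCG ✓; k=4: CCCG vs CCGC ✗; k=5: ACCCG vs CCGCG ✗; k=6: CACCCG vs CCGCGC ✗; k=7: TCACCCG vs CCGCGCA ✗.
Only k = 3 is perfect, so the longest perfect 3' overlap is 3.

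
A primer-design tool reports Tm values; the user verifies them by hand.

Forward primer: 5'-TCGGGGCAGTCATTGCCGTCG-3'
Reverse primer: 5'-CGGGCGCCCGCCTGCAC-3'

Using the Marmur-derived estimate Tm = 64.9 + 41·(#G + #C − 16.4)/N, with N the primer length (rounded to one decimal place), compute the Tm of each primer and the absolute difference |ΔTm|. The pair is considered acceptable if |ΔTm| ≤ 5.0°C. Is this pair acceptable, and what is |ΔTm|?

|ΔTm| = 1.3°C; the pair is acceptable.

Forward: G+C = 14, N = 21 → Tm = 64.9 + 41·(14 − 16.4)/21 = 60.2°C.
Reverse: G+C = 15, N = 17 → Tm = 64.9 + 41·(15 − 16.4)/17 = 61.5°C.
|ΔTm| = |60.2 − 61.5| = 1.3°C, ≤ 5.0°C.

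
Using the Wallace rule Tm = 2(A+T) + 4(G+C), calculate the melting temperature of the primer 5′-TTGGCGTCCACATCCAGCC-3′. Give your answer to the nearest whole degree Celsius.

62°C

Base counts: A=3, T=4, G=4, C=8 (length 19).
Tm = 2·(3+4) + 4·(4+8) = 2·7 + 4·12 = 14 + 48 = 62°C.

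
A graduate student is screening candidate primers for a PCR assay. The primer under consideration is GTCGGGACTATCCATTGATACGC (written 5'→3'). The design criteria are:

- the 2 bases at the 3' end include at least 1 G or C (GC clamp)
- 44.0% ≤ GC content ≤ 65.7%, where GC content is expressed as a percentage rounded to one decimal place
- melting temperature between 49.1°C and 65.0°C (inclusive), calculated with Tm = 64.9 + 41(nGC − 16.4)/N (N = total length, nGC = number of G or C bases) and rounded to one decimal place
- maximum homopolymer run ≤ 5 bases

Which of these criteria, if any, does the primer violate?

Meets all criteria.

Base counts: A=5, T=6, G=6, C=6 (length 23).
GC clamp: 3' end GC has 2 G/C ✓
GC content: GC 12/23 = 52.2% ✓
Tm: Tm = 64.9 + 41·(12 − 16.4)/23 = 57.1°C ✓
homopolymer run: longest run = 3 ✓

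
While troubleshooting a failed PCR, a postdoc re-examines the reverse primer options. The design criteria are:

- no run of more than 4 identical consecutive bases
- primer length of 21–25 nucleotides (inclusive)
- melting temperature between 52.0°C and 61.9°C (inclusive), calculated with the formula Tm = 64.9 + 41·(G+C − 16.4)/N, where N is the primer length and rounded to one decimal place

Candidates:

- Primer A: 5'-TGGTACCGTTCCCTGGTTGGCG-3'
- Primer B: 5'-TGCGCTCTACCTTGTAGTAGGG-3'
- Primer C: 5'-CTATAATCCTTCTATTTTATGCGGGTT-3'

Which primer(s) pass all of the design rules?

Primer A (22 nt, A=1 T=7 G=8 C=6): longest run = 3 ✓; length 22 ✓; Tm = 64.9 + 41·(14 − 16.4)/22 = 60.4°C ✓ — passes.
Primer B (22 nt, A=3 T=7 G=7 C=5): longest run = 3 ✓; length 22 ✓; Tm = 64.9 + 41·(12 − 16.4)/22 = 56.7°C ✓ — passes.
Primer C (27 nt, A=5 T=13 G=4 C=5): longest run = 4 ✓; length 27, outside 21–25 ✗; Tm = 64.9 + 41·(9 − 16.4)/27 = 53.7°C ✓ — fails.

Primer A and Primer B.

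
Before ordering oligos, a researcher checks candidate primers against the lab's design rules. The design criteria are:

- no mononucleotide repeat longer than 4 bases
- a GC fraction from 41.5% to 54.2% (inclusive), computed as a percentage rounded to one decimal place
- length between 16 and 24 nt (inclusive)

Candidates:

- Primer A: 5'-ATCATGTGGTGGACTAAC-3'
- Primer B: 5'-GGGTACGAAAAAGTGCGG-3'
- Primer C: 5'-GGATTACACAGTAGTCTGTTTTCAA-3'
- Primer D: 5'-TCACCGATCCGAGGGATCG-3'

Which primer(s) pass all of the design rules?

Primer A (18 nt, A=5 T=5 G=5 C=3): longest run = 2 ✓; GC 8/18 = 44.4% ✓; length 18 ✓ — passes.
Primer B (18 nt, A=6 T=2 G=8 C=2): longest run = 5, exceeds 4 ✗; GC 10/18 = 55.6%, outside 41.5–54.2% ✗; length 18 ✓ — fails.
Primer C (25 nt, A=7 T=9 G=5 C=4): longest run = 4 ✓; GC 9/25 = 36.0%, outside 41.5–54.2% ✗; length 25, outside 16–24 ✗ — fails.
Primer D (19 nt, A=4 T=3 G=6 C=6): longest run = 3 ✓; GC 12/19 = 63.2%, outside 41.5–54.2% ✗; length 19 ✓ — fails.

Primer A only.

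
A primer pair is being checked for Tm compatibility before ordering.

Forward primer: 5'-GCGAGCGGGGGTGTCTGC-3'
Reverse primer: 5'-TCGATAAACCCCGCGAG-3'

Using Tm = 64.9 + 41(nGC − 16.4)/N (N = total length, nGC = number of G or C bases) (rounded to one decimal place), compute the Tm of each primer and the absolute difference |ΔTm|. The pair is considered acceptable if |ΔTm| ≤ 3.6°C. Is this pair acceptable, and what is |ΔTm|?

Forward: G+C = 14, N = 18 → Tm = 64.9 + 41·(14 − 16.4)/18 = 59.4°C.
Reverse: G+C = 10, N = 17 → Tm = 64.9 + 41·(10 − 16.4)/17 = 49.5°C.
|ΔTm| = |59.4 − 49.5| = 9.9°C, > 3.6°C.

|ΔTm| = 9.9°C; the pair is not acceptable.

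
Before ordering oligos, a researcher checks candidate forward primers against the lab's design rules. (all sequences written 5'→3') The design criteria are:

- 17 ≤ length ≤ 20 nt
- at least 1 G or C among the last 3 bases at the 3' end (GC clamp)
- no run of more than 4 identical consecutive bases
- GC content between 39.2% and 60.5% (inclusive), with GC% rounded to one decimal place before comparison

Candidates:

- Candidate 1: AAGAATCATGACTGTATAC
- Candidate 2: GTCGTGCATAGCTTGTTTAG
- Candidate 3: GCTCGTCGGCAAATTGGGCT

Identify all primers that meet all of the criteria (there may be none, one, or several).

Candidate 1 (19 nt, A=8 T=5 G=3 C=3): length 19 ✓; 3' end TAC has 1 G/C ✓; longest run = 2 ✓; GC 6/19 = 31.6%, outside 39.2–60.5% ✗ — fails.
Candidate 2 (20 nt, A=3 T=8 G=6 C=3): length 20 ✓; 3' end TAG has 1 G/C ✓; longest run = 3 ✓; GC 9/20 = 45.0% ✓ — passes.
Candidate 3 (20 nt, A=3 T=5 G=7 C=5): length 20 ✓; 3' end GCT has 2 G/C ✓; longest run = 3 ✓; GC 12/20 = 60.0% ✓ — passes.

Candidate 2 and Candidate 3.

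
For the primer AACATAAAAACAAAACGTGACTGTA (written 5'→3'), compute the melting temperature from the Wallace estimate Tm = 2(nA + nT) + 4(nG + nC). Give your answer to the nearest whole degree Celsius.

64°C

Base counts: A=14, T=4, G=3, C=4 (length 25).
Tm = 2·(14+4) + 4·(3+4) = 2·18 + 4·7 = 36 + 28 = 64°C.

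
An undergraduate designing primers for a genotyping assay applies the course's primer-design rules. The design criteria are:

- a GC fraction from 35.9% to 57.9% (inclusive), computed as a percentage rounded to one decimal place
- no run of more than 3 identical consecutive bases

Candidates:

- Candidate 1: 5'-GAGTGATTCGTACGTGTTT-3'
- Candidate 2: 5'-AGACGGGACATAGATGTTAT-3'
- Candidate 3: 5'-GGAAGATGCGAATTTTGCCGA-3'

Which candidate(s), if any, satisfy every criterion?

Candidate 1 and Candidate 2.

Candidate 1 (19 nt, A=3 T=8 G=6 C=2): GC 8/19 = 42.1% ✓; longest run = 3 ✓ — passes.
Candidate 2 (20 nt, A=7 T=5 G=6 C=2): GC 8/20 = 40.0% ✓; longest run = 3 ✓ — passes.
Candidate 3 (21 nt, A=6 T=5 G=7 C=3): GC 10/21 = 47.6% ✓; longest run = 4, exceeds 3 ✗ — fails.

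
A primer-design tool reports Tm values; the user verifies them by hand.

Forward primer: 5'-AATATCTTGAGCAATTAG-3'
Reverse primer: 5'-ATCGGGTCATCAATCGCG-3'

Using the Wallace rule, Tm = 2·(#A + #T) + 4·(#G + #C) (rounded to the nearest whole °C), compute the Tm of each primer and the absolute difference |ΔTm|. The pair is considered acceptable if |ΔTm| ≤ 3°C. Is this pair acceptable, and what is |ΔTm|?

|ΔTm| = 10°C; the pair is not acceptable.

Forward: A=7 T=6 G=3 C=2 → Tm = 2·13 + 4·5 = 46°C.
Reverse: A=4 T=4 G=5 C=5 → Tm = 2·8 + 4·10 = 56°C.
|ΔTm| = |46 − 56| = 10°C, > 3°C.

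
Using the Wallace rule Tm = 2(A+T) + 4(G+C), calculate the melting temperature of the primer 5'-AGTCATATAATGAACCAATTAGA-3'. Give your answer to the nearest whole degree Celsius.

58°C

Base counts: A=11, T=6, G=3, C=3 (length 23).
Tm = 2·(11+6) + 4·(3+3) = 2·17 + 4·6 = 34 + 24 = 58°C.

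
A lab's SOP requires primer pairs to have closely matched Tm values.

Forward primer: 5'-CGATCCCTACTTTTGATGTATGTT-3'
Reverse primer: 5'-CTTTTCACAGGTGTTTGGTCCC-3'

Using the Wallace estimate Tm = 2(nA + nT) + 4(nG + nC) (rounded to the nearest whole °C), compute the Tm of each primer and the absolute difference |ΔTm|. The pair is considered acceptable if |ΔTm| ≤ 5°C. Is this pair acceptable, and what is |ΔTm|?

Forward: A=4 T=11 G=4 C=5 → Tm = 2·15 + 4·9 = 66°C.
Reverse: A=2 T=9 G=5 C=6 → Tm = 2·11 + 4·11 = 66°C.
|ΔTm| = |66 − 66| = 0°C, ≤ 5°C.

|ΔTm| = 0°C; the pair is acceptable.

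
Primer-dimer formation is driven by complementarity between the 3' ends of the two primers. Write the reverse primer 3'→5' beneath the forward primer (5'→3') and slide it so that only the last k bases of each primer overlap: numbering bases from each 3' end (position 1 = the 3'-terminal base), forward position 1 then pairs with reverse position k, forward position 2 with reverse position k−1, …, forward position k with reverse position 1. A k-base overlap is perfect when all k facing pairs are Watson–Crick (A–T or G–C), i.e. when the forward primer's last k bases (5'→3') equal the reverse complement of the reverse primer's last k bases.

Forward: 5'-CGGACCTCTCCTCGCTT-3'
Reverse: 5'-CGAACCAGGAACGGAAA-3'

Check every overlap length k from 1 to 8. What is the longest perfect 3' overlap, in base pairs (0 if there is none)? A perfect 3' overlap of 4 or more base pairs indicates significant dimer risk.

Last 8 bases (5'→3') — forward …CCTCGCTT, reverse …AACGGAAA.
Reverse complement of the reverse primer's last 8 bases: TTTCCGTT; its first k bases are the reverse complement of the reverse primer's last k bases, so a perfect k-base overlap needs the forward primer's last k bases to equal them.
Comparing (forward last k vs required): k=1: T vs T ✓; k=2: TT vs TT ✓; k=3: CTT vs TTT ✗; k=4: GCTT vs TTTC ✗; k=5: CGCTT vs TTTCC ✗; k=6: TCGCTT vs TTTCCG ✗; k=7: CTCGCTT vs TTTCCGT ✗; k=8: CCTCGCTT vs TTTCCGTT ✗.
Perfect overlaps at k = 1, 2; the largest is 2.

Longest perfect overlap: 2 complementary base pairs; below the dimer-risk threshold (threshold 4).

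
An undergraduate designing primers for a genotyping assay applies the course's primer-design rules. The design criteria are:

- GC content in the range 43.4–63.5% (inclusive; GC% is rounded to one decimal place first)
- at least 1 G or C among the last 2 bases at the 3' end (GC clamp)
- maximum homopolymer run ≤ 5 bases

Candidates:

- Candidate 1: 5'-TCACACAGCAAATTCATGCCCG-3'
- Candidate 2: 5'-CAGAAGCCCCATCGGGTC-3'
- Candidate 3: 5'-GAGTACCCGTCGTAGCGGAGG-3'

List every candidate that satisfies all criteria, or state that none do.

Candidate 1 only.

Candidate 1 (22 nt, A=7 T=4 G=3 C=8): GC 11/22 = 50.0% ✓; 3' end CG has 2 G/C ✓; longest run = 3 ✓ — passes.
Candidate 2 (18 nt, A=4 T=2 G=5 C=7): GC 12/18 = 66.7%, outside 43.4–63.5% ✗; 3' end TC has 1 G/C ✓; longest run = 4 ✓ — fails.
Candidate 3 (21 nt, A=4 T=3 G=9 C=5): GC 14/21 = 66.7%, outside 43.4–63.5% ✗; 3' end GG has 2 G/C ✓; longest run = 3 ✓ — fails.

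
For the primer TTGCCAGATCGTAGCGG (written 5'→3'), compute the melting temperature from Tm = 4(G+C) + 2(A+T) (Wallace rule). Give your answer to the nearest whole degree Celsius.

54°C

Base counts: A=3, T=4, G=6, C=4 (length 17).
Tm = 2·(3+4) + 4·(6+4) = 2·7 + 4·10 = 14 + 40 = 54°C.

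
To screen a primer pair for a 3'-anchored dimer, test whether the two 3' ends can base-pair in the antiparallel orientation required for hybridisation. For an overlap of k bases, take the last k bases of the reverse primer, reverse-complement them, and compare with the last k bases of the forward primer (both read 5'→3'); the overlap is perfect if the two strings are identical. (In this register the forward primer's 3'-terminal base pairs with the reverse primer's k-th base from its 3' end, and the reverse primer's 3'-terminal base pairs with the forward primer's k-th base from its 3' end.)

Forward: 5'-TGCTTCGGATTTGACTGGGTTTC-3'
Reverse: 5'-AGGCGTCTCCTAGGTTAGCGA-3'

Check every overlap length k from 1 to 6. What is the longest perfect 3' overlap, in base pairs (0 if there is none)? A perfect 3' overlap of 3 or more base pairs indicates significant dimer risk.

Last 6 bases (5'→3') — forward …GGTTTC, reverse …TAGCGA.
Reverse complement of the reverse primer's last 6 bases: TCGCTA; its first k bases are the reverse complement of the reverse primer's last k bases, so a perfect k-base overlap needs the forward primer's last k bases to equal them.
Comparing (forward last k vs required): k=1: C vs T ✗; k=2: TC vs TC ✓; k=3: TTC vs TCG ✗; k=4: TTTC vs TCGC ✗; k=5: GTTTC vs TCGCT ✗; k=6: GGTTTC vs TCGCTA ✗.
Only k = 2 is perfect, so the longest perfect 3' overlap is 2.

Longest perfect overlap: 2 complementary base pairs; below the dimer-risk threshold (threshold 3).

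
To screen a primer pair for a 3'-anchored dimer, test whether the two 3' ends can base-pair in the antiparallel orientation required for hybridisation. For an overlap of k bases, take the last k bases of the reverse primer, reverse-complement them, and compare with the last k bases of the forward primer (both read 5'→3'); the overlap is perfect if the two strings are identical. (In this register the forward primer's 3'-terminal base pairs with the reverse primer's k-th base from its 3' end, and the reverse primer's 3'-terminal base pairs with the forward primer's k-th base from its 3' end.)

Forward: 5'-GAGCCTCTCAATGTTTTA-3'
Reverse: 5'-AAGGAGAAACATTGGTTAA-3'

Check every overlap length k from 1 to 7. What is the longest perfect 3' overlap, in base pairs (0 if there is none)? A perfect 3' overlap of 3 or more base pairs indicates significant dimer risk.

Last 7 bases (5'→3') — forward …TGTTTTA, reverse …TGGTTAA.
Reverse complement of the reverse primer's last 7 bases: TTAACCA; its first k bases are the reverse complement of the reverse primer's last k bases, so a perfect k-base overlap needs the forward primer's last k bases to equal them.
Comparing (forward last k vs required): k=1: A vs T ✗; k=2: TA vs TT ✗; k=3: TTA vs TTA ✓; k=4: TTTA vs TTAA ✗; k=5: TTTTA vs TTAAC ✗; k=6: GTTTTA vs TTAACC ✗; k=7: TGTTTTA vs TTAACCA ✗.
Only k = 3 is perfect, so the longest perfect 3' overlap is 3.

Longest perfect overlap: 3 complementary base pairs; significant dimer risk (threshold 3).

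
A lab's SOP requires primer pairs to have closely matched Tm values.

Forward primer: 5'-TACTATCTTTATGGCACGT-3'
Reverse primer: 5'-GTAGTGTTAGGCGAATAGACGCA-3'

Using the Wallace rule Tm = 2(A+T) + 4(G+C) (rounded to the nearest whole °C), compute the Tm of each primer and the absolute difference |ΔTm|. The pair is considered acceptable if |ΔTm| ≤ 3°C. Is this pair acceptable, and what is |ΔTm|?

Forward: A=4 T=8 G=3 C=4 → Tm = 2·12 + 4·7 = 52°C.
Reverse: A=7 T=5 G=8 C=3 → Tm = 2·12 + 4·11 = 68°C.
|ΔTm| = |52 − 68| = 16°C, > 3°C.

|ΔTm| = 16°C; the pair is not acceptable.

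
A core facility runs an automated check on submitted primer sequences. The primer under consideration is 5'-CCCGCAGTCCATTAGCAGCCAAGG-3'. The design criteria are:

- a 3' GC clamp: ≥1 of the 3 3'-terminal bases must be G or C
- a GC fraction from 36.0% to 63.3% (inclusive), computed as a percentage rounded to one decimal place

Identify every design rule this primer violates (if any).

Base counts: A=6, T=3, G=6, C=9 (length 24).
GC clamp: 3' end AGG has 2 G/C ✓
GC content: GC 15/24 = 62.5% ✓

Meets all criteria.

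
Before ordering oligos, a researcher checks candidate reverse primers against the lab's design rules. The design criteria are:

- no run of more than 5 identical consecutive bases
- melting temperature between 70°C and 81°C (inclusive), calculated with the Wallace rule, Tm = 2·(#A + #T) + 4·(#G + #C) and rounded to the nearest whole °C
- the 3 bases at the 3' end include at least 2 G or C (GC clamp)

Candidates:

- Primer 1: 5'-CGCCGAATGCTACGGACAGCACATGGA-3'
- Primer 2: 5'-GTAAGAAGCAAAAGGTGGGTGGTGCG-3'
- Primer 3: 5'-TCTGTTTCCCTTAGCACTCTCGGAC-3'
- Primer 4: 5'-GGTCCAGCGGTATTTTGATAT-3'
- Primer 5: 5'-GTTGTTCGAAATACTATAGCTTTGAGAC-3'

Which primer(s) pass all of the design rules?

Primer 2, Primer 3 and Primer 5.

Primer 1 (27 nt, A=8 T=3 G=8 C=8): longest run = 2 ✓; Tm = 2·11 + 4·16 = 86°C, outside 70–81°C ✗; 3' end GGA has 2 G/C ✓ — fails.
Primer 2 (26 nt, A=8 T=4 G=12 C=2): longest run = 4 ✓; Tm = 2·12 + 4·14 = 80°C ✓; 3' end GCG has 3 G/C ✓ — passes.
Primer 3 (25 nt, A=3 T=9 G=4 C=9): longest run = 3 ✓; Tm = 2·12 + 4·13 = 76°C ✓; 3' end GAC has 2 G/C ✓ — passes.
Primer 4 (21 nt, A=4 T=8 G=6 C=3): longest run = 4 ✓; Tm = 2·12 + 4·9 = 60°C, outside 70–81°C ✗; 3' end TAT has 0 G/C, need ≥2 ✗ — fails.
Primer 5 (28 nt, A=8 T=10 G=6 C=4): longest run = 3 ✓; Tm = 2·18 + 4·10 = 76°C ✓; 3' end GAC has 2 G/C ✓ — passes.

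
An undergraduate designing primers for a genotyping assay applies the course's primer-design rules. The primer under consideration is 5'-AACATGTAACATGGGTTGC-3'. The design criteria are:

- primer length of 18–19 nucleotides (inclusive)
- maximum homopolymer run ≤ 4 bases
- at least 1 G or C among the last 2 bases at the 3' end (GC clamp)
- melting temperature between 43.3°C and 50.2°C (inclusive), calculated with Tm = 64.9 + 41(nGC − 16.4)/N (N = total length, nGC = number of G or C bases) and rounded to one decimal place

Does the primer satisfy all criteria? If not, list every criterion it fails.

Base counts: A=6, T=5, G=5, C=3 (length 19).
length: length 19 ✓
homopolymer run: longest run = 3 ✓
GC clamp: 3' end GC has 2 G/C ✓
Tm: Tm = 64.9 + 41·(8 − 16.4)/19 = 46.8°C ✓

Meets all criteria.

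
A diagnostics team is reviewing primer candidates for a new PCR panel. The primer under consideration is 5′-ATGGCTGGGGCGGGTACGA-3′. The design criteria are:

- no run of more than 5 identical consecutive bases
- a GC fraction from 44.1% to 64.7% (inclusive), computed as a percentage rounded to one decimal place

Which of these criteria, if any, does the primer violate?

Base counts: A=3, T=3, G=10, C=3 (length 19).
homopolymer run: longest run = 4 ✓
GC content: GC 13/19 = 68.4%, outside 44.1–64.7% ✗

Fails: GC content.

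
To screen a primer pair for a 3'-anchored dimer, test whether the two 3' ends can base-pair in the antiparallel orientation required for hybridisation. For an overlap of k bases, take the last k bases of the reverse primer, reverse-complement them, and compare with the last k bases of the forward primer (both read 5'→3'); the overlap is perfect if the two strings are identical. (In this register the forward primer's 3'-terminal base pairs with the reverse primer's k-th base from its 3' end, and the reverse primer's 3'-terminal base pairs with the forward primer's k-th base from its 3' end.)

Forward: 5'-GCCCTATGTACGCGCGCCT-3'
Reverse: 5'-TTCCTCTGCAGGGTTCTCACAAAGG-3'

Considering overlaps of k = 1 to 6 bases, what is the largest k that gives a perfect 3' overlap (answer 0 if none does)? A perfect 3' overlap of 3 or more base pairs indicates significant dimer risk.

Last 6 bases (5'→3') — forward …GCGCCT, reverse …CAAAGG.
Reverse complement of the reverse primer's last 6 bases: CCTTTG; its first k bases are the reverse complement of the reverse primer's last k bases, so a perfect k-base overlap needs the forward primer's last k bases to equal them.
Comparing (forward last k vs required): k=1: T vs C ✗; k=2: CT vs CC ✗; k=3: CCT vs CCT ✓; k=4: GCCT vs CCTT ✗; k=5: CGCCT vs CCTTT ✗; k=6: GCGCCT vs CCTTTG ✗.
Only k = 3 is perfect, so the longest perfect 3' overlap is 3.

Longest perfect overlap: 3 complementary base pairs; significant dimer risk (threshold 3).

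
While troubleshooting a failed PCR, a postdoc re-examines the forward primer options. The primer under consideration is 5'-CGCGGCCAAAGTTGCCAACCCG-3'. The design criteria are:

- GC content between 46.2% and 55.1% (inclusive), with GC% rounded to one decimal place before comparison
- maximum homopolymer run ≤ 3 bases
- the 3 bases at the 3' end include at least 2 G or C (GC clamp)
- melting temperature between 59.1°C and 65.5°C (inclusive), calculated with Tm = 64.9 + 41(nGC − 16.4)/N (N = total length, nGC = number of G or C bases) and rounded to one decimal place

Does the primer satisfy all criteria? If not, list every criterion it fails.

Base counts: A=5, T=2, G=6, C=9 (length 22).
GC content: GC 15/22 = 68.2%, outside 46.2–55.1% ✗
homopolymer run: longest run = 3 ✓
GC clamp: 3' end CCG has 3 G/C ✓
Tm: Tm = 64.9 + 41·(15 − 16.4)/22 = 62.3°C ✓

Fails: GC content.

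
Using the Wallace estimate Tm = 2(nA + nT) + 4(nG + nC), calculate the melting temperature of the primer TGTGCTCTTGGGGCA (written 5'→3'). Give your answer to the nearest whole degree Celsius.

Base counts: A=1, T=5, G=6, C=3 (length 15).
Tm = 2·(1+5) + 4·(6+3) = 2·6 + 4·9 = 12 + 36 = 48°C.

48°C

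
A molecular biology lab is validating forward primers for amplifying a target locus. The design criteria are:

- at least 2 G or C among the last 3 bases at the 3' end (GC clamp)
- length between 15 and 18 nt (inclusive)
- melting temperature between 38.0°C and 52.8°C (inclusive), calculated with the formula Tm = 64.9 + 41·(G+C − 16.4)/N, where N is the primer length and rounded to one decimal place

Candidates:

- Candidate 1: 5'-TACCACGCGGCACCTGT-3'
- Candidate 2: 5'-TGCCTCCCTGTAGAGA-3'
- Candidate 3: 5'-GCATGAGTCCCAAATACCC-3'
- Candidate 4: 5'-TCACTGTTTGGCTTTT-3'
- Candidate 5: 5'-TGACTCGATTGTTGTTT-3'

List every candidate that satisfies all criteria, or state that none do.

None of the candidates satisfy all criteria.

Candidate 1 (17 nt, A=3 T=3 G=4 C=7): 3' end TGT has 1 G/C, need ≥2 ✗; length 17 ✓; Tm = 64.9 + 41·(11 − 16.4)/17 = 51.9°C ✓ — fails.
Candidate 2 (16 nt, A=3 T=4 G=4 C=5): 3' end AGA has 1 G/C, need ≥2 ✗; length 16 ✓; Tm = 64.9 + 41·(9 − 16.4)/16 = 45.9°C ✓ — fails.
Candidate 3 (19 nt, A=6 T=3 G=3 C=7): 3' end CCC has 3 G/C ✓; length 19, outside 15–18 ✗; Tm = 64.9 + 41·(10 − 16.4)/19 = 51.1°C ✓ — fails.
Candidate 4 (16 nt, A=1 T=9 G=3 C=3): 3' end TTT has 0 G/C, need ≥2 ✗; length 16 ✓; Tm = 64.9 + 41·(6 − 16.4)/16 = 38.3°C ✓ — fails.
Candidate 5 (17 nt, A=2 T=9 G=4 C=2): 3' end TTT has 0 G/C, need ≥2 ✗; length 17 ✓; Tm = 64.9 + 41·(6 − 16.4)/17 = 39.8°C ✓ — fails.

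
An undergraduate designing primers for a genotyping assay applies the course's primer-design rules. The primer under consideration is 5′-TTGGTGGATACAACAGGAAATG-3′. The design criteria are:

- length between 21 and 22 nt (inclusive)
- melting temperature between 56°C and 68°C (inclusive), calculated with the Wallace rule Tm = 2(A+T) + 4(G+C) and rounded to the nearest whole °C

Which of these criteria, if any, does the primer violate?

Base counts: A=8, T=5, G=7, C=2 (length 22).
length: length 22 ✓
Tm: Tm = 2·13 + 4·9 = 62°C ✓

Meets all criteria.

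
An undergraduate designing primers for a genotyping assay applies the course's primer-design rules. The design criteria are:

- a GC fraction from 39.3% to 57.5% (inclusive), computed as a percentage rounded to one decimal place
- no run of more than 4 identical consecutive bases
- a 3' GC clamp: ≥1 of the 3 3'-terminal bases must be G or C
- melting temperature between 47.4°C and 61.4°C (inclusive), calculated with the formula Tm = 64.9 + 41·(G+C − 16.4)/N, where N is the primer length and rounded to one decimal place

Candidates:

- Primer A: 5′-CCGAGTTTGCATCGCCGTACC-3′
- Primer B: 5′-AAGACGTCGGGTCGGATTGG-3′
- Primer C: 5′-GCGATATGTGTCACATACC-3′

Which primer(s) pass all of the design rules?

Primer A (21 nt, A=3 T=5 G=5 C=8): GC 13/21 = 61.9%, outside 39.3–57.5% ✗; longest run = 3 ✓; 3' end ACC has 2 G/C ✓; Tm = 64.9 + 41·(13 − 16.4)/21 = 58.3°C ✓ — fails.
Primer B (20 nt, A=4 T=4 G=9 C=3): GC 12/20 = 60.0%, outside 39.3–57.5% ✗; longest run = 3 ✓; 3' end TGG has 2 G/C ✓; Tm = 64.9 + 41·(12 − 16.4)/20 = 55.9°C ✓ — fails.
Primer C (19 nt, A=5 T=5 G=4 C=5): GC 9/19 = 47.4% ✓; longest run = 2 ✓; 3' end ACC has 2 G/C ✓; Tm = 64.9 + 41·(9 − 16.4)/19 = 48.9°C ✓ — passes.

Primer C only.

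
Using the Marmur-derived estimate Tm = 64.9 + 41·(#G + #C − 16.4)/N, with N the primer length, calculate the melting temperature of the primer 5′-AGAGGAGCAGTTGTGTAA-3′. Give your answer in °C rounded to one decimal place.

45.8°C

Base counts: A=6, T=4, G=7, C=1; G+C = 8, N = 18.
Tm = 64.9 + 41·(8 − 16.4)/18 = 64.9 + -344.40/18 = 45.8°C.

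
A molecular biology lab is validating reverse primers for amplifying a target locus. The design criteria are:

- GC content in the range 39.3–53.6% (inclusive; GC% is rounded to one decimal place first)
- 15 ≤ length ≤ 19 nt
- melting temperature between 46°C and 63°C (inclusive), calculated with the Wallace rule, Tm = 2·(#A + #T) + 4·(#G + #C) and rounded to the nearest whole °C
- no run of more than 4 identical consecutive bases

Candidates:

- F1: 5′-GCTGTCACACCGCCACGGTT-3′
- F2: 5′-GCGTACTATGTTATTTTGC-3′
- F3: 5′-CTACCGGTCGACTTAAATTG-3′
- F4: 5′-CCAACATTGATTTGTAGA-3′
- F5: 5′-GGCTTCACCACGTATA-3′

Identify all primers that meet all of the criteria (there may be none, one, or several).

F5 only.

F1 (20 nt, A=3 T=4 G=5 C=8): GC 13/20 = 65.0%, outside 39.3–53.6% ✗; length 20, outside 15–19 ✗; Tm = 2·7 + 4·13 = 66°C, outside 46–63°C ✗; longest run = 2 ✓ — fails.
F2 (19 nt, A=3 T=9 G=4 C=3): GC 7/19 = 36.8%, outside 39.3–53.6% ✗; length 19 ✓; Tm = 2·12 + 4·7 = 52°C ✓; longest run = 4 ✓ — fails.
F3 (20 nt, A=5 T=6 G=4 C=5): GC 9/20 = 45.0% ✓; length 20, outside 15–19 ✗; Tm = 2·11 + 4·9 = 58°C ✓; longest run = 3 ✓ — fails.
F4 (18 nt, A=6 T=6 G=3 C=3): GC 6/18 = 33.3%, outside 39.3–53.6% ✗; length 18 ✓; Tm = 2·12 + 4·6 = 48°C ✓; longest run = 3 ✓ — fails.
F5 (16 nt, A=4 T=4 G=3 C=5): GC 8/16 = 50.0% ✓; length 16 ✓; Tm = 2·8 + 4·8 = 48°C ✓; longest run = 2 ✓ — passes.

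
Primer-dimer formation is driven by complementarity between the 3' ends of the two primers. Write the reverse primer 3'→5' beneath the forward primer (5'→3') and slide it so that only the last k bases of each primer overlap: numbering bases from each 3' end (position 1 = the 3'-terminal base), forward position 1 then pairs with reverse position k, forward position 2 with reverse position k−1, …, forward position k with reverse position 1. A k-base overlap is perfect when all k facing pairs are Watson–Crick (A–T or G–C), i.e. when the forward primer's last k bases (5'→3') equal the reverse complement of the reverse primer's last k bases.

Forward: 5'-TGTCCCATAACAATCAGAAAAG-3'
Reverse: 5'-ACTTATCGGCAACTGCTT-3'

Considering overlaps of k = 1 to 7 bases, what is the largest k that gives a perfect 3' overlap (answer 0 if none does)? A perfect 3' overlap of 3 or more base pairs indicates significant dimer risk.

Longest perfect overlap: 3 complementary base pairs; significant dimer risk (threshold 3).

Last 7 bases (5'→3') — forward …AGAAAAG, reverse …ACTGCTT.
Reverse complement of the reverse primer's last 7 bases: AAGCAGT; its first k bases are the reverse complement of the reverse primer's last k bases, so a perfect k-base overlap needs the forward primer's last k bases to equal them.
Comparing (forward last k vs required): k=1: G vs A ✗; k=2: AG vs AA ✗; k=3: AAG vs AAG ✓; k=4: AAAG vs AAGC ✗; k=5: AAAAG vs AAGCA ✗; k=6: GAAAAG vs AAGCAG ✗; k=7: AGAAAAG vs AAGCAGT ✗.
Only k = 3 is perfect, so the longest perfect 3' overlap is 3.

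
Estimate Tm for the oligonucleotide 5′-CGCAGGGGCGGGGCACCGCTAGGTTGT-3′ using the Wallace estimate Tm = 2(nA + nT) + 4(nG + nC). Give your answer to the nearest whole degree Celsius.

Base counts: A=3, T=4, G=13, C=7 (length 27).
Tm = 2·(3+4) + 4·(13+7) = 2·7 + 4·20 = 14 + 80 = 94°C.

94°C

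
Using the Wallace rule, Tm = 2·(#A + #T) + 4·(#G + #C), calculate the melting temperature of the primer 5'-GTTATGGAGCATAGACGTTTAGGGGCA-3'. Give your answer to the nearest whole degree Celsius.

80°C

Base counts: A=7, T=7, G=10, C=3 (length 27).
Tm = 2·(7+7) + 4·(10+3) = 2·14 + 4·13 = 28 + 52 = 80°C.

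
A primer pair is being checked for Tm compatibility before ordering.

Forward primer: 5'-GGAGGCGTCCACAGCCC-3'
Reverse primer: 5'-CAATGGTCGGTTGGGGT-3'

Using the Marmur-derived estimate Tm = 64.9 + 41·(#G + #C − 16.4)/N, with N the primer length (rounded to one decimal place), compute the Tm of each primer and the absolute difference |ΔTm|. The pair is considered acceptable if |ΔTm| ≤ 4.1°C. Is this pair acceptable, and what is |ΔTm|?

|ΔTm| = 7.2°C; the pair is not acceptable.

Forward: G+C = 13, N = 17 → Tm = 64.9 + 41·(13 − 16.4)/17 = 56.7°C.
Reverse: G+C = 10, N = 17 → Tm = 64.9 + 41·(10 − 16.4)/17 = 49.5°C.
|ΔTm| = |56.7 − 49.5| = 7.2°C, > 4.1°C.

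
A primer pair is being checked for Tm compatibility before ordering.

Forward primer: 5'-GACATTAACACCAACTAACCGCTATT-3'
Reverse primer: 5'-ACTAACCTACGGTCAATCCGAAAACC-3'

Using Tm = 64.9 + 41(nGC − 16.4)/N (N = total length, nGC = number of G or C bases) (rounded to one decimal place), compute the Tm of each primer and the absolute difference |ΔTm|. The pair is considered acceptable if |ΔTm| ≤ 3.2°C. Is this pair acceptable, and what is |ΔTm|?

Forward: G+C = 10, N = 26 → Tm = 64.9 + 41·(10 − 16.4)/26 = 54.8°C.
Reverse: G+C = 12, N = 26 → Tm = 64.9 + 41·(12 − 16.4)/26 = 58.0°C.
|ΔTm| = |54.8 − 58.0| = 3.2°C, ≤ 3.2°C.

|ΔTm| = 3.2°C; the pair is acceptable.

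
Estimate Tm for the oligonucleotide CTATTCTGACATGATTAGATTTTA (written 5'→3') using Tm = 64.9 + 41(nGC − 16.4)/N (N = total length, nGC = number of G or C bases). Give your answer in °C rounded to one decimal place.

47.1°C

Base counts: A=7, T=11, G=3, C=3; G+C = 6, N = 24.
Tm = 64.9 + 41·(6 − 16.4)/24 = 64.9 + -426.40/24 = 47.1°C.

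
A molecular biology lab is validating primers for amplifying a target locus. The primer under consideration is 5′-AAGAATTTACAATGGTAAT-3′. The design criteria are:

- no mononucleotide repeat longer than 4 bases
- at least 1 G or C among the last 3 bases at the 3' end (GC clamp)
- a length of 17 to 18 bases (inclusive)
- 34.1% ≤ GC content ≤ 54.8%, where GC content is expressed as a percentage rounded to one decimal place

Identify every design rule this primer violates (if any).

Fails: GC clamp, length, GC content.

Base counts: A=9, T=6, G=3, C=1 (length 19).
homopolymer run: longest run = 3 ✓
GC clamp: 3' end AAT has 0 G/C, need ≥1 ✗
length: length 19, outside 17–18 ✗
GC content: GC 4/19 = 21.1%, outside 34.1–54.8% ✗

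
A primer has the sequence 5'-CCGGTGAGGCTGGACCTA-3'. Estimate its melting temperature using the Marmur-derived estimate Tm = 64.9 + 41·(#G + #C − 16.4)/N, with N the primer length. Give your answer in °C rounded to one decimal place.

Base counts: A=3, T=3, G=7, C=5; G+C = 12, N = 18.
Tm = 64.9 + 41·(12 − 16.4)/18 = 64.9 + -180.40/18 = 54.9°C.

54.9°C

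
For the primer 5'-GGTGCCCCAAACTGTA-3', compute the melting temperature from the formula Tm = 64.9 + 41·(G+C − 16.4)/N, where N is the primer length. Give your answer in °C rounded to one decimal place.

Base counts: A=4, T=3, G=4, C=5; G+C = 9, N = 16.
Tm = 64.9 + 41·(9 − 16.4)/16 = 64.9 + -303.40/16 = 45.9°C.

45.9°C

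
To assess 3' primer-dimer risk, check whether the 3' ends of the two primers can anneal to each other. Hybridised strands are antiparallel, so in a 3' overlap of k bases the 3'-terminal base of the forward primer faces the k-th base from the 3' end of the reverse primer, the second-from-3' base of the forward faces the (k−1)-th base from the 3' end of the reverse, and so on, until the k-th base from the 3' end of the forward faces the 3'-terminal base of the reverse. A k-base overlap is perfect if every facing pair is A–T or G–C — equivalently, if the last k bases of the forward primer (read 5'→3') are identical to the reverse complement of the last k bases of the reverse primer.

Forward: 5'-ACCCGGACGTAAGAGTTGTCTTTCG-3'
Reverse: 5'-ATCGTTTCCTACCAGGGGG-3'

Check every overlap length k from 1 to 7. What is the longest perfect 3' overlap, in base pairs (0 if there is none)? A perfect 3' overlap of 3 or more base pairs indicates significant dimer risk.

Last 7 bases (5'→3') — forward …TCTTTCG, reverse …CAGGGGG.
Reverse complement of the reverse primer's last 7 bases: CCCCCTG; its first k bases are the reverse complement of the reverse primer's last k bases, so a perfect k-base overlap needs the forward primer's last k bases to equal them.
Comparing (forward last k vs required): k=1: G vs C ✗; k=2: CG vs CC ✗; k=3: TCG vs CCC ✗; k=4: TTCG vs CCCC ✗; k=5: TTTCG vs CCCCC ✗; k=6: CTTTCG vs CCCCCT ✗; k=7: TCTTTCG vs CCCCCTG ✗.
No overlap length from 1 to 7 is perfect, so the longest perfect 3' overlap is 0.

Longest perfect overlap: 0 complementary base pairs; below the dimer-risk threshold (threshold 3).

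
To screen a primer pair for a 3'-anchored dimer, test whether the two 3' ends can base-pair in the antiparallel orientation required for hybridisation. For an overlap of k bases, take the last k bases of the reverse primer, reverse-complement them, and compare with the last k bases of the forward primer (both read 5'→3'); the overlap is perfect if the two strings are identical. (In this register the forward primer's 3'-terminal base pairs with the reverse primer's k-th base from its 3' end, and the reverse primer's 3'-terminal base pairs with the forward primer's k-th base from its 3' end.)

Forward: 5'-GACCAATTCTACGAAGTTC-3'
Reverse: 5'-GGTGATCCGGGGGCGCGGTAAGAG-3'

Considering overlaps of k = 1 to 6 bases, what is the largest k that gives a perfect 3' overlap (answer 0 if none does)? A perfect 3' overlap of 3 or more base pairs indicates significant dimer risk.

Longest perfect overlap: 1 complementary base pair; below the dimer-risk threshold (threshold 3).

Last 6 bases (5'→3') — forward …AAGTTC, reverse …TAAGAG.
Reverse complement of the reverse primer's last 6 bases: CTCTTA; its first k bases are the reverse complement of the reverse primer's last k bases, so a perfect k-base overlap needs the forward primer's last k bases to equal them.
Comparing (forward last k vs required): k=1: C vs C ✓; k=2: TC vs CT ✗; k=3: TTC vs CTC ✗; k=4: GTTC vs CTCT ✗; k=5: AGTTC vs CTCTT ✗; k=6: AAGTTC vs CTCTTA ✗.
Only k = 1 is perfect, so the longest perfect 3' overlap is 1.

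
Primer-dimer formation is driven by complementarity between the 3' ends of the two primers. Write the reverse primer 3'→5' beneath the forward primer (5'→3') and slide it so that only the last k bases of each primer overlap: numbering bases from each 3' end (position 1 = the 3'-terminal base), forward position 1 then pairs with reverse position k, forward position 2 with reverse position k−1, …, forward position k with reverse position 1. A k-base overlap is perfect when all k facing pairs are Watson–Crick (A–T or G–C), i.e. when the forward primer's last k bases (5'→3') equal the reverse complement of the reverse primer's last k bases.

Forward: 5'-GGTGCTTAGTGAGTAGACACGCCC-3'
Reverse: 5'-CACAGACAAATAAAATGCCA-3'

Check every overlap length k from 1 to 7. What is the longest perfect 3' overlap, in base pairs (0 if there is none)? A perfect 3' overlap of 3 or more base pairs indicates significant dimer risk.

Last 7 bases (5'→3') — forward …CACGCCC, reverse …AATGCCA.
Reverse complement of the reverse primer's last 7 bases: TGGCATT; its first k bases are the reverse complement of the reverse primer's last k bases, so a perfect k-base overlap needs the forward primer's last k bases to equal them.
Comparing (forward last k vs required): k=1: C vs T ✗; k=2: CC vs TG ✗; k=3: CCC vs TGG ✗; k=4: GCCC vs TGGC ✗; k=5: CGCCC vs TGGCA ✗; k=6: ACGCCC vs TGGCAT ✗; k=7: CACGCCC vs TGGCATT ✗.
No overlap length from 1 to 7 is perfect, so the longest perfect 3' overlap is 0.

Longest perfect overlap: 0 complementary base pairs; below the dimer-risk threshold (threshold 3).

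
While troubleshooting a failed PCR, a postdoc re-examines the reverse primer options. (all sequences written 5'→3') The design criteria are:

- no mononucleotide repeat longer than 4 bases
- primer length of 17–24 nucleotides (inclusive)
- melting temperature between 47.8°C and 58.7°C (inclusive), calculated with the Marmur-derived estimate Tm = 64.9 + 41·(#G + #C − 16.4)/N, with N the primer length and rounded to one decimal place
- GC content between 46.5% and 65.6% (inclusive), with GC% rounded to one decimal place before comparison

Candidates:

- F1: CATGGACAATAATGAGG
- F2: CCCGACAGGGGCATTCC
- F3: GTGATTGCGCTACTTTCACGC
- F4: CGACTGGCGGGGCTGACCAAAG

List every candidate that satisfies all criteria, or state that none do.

F3 only.

F1 (17 nt, A=7 T=3 G=5 C=2): longest run = 2 ✓; length 17 ✓; Tm = 64.9 + 41·(7 − 16.4)/17 = 42.2°C, outside 47.8–58.7°C ✗; GC 7/17 = 41.2%, outside 46.5–65.6% ✗ — fails.
F2 (17 nt, A=3 T=2 G=5 C=7): longest run = 4 ✓; length 17 ✓; Tm = 64.9 + 41·(12 − 16.4)/17 = 54.3°C ✓; GC 12/17 = 70.6%, outside 46.5–65.6% ✗ — fails.
F3 (21 nt, A=3 T=7 G=5 C=6): longest run = 3 ✓; length 21 ✓; Tm = 64.9 + 41·(11 − 16.4)/21 = 54.4°C ✓; GC 11/21 = 52.4% ✓ — passes.
F4 (22 nt, A=5 T=2 G=9 C=6): longest run = 4 ✓; length 22 ✓; Tm = 64.9 + 41·(15 − 16.4)/22 = 62.3°C, outside 47.8–58.7°C ✗; GC 15/22 = 68.2%, outside 46.5–65.6% ✗ — fails.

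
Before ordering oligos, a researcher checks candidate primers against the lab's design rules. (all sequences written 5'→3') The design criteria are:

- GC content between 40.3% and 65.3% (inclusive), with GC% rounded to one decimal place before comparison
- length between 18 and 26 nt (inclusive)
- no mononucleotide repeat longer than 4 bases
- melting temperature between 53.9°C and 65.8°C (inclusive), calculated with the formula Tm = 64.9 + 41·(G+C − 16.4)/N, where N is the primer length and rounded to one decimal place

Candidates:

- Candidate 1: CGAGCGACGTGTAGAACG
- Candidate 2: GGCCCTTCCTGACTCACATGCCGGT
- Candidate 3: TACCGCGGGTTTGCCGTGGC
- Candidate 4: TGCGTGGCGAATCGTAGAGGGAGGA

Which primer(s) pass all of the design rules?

Candidate 2 and Candidate 4.

Candidate 1 (18 nt, A=5 T=2 G=7 C=4): GC 11/18 = 61.1% ✓; length 18 ✓; longest run = 2 ✓; Tm = 64.9 + 41·(11 − 16.4)/18 = 52.6°C, outside 53.9–65.8°C ✗ — fails.
Candidate 2 (25 nt, A=3 T=6 G=6 C=10): GC 16/25 = 64.0% ✓; length 25 ✓; longest run = 3 ✓; Tm = 64.9 + 41·(16 − 16.4)/25 = 64.2°C ✓ — passes.
Candidate 3 (20 nt, A=1 T=5 G=8 C=6): GC 14/20 = 70.0%, outside 40.3–65.3% ✗; length 20 ✓; longest run = 3 ✓; Tm = 64.9 + 41·(14 − 16.4)/20 = 60.0°C ✓ — fails.
Candidate 4 (25 nt, A=6 T=4 G=12 C=3): GC 15/25 = 60.0% ✓; length 25 ✓; longest run = 3 ✓; Tm = 64.9 + 41·(15 − 16.4)/25 = 62.6°C ✓ — passes.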